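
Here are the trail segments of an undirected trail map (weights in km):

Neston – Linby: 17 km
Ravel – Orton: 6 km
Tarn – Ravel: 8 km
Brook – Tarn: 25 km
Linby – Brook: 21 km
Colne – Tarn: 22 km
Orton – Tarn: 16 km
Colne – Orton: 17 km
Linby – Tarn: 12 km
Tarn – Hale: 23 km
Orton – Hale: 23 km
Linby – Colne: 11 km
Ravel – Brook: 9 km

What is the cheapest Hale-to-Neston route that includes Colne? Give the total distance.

68 km

Shortest Hale→Colne: Hale–Orton–Colne = 40
Shortest Colne→Neston: Colne–Linby–Neston = 28
Total via Colne: 40 + 28 = 68 km.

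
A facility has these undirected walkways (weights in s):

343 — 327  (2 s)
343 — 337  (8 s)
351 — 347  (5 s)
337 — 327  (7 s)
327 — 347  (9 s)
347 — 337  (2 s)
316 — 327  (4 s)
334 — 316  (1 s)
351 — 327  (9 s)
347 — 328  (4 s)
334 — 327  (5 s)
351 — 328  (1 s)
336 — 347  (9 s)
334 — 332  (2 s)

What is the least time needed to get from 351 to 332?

16 s

Enumerating some paths:
351 - 327 - 334 - 332: 9+5+2 = 16
351 - 328 - 347 - 337 - 327 - 316 - 334 - 332: 1+4+2+7+4+1+2 = 21
Cheapest is 351 - 327 - 334 - 332 at 16 s.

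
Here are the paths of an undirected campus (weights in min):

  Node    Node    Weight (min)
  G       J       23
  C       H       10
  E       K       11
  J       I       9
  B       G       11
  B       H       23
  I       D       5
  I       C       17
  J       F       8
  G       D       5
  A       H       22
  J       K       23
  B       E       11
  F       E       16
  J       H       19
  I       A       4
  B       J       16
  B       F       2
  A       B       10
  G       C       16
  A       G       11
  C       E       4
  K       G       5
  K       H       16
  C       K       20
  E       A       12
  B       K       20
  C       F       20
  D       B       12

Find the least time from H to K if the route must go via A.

Shortest H→A: H–A = 22
Shortest A→K: A–G–K = 16
Total via A: 22 + 16 = 38 min.

38 min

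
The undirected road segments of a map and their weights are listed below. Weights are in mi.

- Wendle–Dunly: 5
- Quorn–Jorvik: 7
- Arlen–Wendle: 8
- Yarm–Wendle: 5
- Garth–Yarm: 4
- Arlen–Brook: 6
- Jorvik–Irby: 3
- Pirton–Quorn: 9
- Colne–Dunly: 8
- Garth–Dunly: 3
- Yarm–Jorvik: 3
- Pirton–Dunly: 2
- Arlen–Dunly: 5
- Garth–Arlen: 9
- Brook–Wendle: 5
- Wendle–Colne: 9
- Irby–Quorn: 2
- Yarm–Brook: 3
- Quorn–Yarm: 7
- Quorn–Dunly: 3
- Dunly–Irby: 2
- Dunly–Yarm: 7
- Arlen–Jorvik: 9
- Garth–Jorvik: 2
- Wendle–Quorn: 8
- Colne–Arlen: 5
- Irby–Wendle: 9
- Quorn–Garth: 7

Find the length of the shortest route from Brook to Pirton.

Running Dijkstra from Brook:
Brook: 0
Yarm: 3  (via Brook)
Wendle: 5  (via Brook)
Arlen: 6  (via Brook)
Jorvik: 6  (via Yarm)
Garth: 7  (via Yarm)
Irby: 9  (via Jorvik)
Dunly: 10  (via Yarm)
Quorn: 10  (via Yarm)
Colne: 11  (via Arlen)
Pirton: 12  (via Dunly)
Shortest route: Brook → Yarm → Dunly → Pirton = 12 mi.

12 mi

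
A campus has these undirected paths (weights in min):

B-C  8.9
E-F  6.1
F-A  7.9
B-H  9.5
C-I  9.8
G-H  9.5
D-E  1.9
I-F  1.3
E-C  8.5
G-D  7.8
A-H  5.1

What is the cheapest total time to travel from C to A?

19 min

Settle nodes by increasing distance from C:
C: 0
E: 8.5  (via C)
B: 8.9  (via C)
I: 9.8  (via C)
D: 10.4  (via E)
F: 11.1  (via I)
G: 18.2  (via D)
H: 18.4  (via B)
A: 19  (via F)
Shortest route: C → I → F → A = 19 min.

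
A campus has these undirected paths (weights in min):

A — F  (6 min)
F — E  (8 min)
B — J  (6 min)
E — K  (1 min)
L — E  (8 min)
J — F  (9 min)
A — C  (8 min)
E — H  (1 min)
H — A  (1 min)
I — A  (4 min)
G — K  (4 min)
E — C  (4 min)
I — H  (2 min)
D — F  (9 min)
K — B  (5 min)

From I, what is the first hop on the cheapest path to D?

H

Compare a few routes:
I–H–A–F–D: 2+1+6+9 = 18
I–A–F–D: 4+6+9 = 19
Cheapest is I–H–A–F–D at 18 min.
So from I the first move is to H.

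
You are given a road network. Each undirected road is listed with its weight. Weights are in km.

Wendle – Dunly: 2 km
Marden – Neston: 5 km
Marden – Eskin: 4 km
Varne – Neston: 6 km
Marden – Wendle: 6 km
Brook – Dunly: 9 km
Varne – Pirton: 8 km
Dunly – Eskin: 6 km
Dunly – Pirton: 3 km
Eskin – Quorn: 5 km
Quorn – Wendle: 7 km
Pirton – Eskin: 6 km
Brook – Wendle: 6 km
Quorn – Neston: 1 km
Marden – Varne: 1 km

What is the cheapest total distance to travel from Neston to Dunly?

10 km

Candidate routes:
Neston - Marden - Wendle - Dunly: 5+6+2 = 13
Neston - Quorn - Eskin - Dunly: 1+5+6 = 12
Neston - Quorn - Wendle - Dunly: 1+7+2 = 10
The minimum is 10 km via Neston - Quorn - Wendle - Dunly.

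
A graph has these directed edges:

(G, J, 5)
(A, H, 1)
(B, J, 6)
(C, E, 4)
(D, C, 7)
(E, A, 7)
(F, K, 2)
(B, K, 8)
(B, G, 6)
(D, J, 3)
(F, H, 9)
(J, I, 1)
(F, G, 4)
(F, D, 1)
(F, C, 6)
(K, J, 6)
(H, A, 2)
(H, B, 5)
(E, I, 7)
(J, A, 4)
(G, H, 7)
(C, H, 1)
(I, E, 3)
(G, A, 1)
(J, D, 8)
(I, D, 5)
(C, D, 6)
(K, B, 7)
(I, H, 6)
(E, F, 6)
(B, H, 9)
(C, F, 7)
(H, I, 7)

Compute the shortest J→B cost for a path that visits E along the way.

17

Best J to E: J–I–E costing 4
Shortest E→B: E–A–H–B = 13
Total via E: 4 + 13 = 17.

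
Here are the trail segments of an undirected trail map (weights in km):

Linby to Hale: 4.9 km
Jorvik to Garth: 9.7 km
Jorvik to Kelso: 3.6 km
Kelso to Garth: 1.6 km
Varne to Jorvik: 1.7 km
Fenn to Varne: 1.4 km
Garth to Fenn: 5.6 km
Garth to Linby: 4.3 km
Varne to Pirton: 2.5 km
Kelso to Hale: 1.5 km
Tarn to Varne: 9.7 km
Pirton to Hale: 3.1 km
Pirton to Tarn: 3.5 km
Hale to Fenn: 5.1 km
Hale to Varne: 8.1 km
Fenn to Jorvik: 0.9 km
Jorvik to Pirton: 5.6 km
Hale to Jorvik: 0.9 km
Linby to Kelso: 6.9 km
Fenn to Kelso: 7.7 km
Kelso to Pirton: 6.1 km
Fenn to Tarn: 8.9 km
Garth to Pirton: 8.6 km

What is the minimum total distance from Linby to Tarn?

11.5 km

Settle nodes by increasing distance from Linby:
Linby: 0
Garth: 4.3  (via Linby)
Hale: 4.9  (via Linby)
Jorvik: 5.8  (via Hale)
Kelso: 5.9  (via Garth)
Fenn: 6.7  (via Jorvik)
Varne: 7.5  (via Jorvik)
Pirton: 8  (via Hale)
Tarn: 11.5  (via Pirton)
Shortest route: Linby–Hale–Pirton–Tarn = 11.5 km.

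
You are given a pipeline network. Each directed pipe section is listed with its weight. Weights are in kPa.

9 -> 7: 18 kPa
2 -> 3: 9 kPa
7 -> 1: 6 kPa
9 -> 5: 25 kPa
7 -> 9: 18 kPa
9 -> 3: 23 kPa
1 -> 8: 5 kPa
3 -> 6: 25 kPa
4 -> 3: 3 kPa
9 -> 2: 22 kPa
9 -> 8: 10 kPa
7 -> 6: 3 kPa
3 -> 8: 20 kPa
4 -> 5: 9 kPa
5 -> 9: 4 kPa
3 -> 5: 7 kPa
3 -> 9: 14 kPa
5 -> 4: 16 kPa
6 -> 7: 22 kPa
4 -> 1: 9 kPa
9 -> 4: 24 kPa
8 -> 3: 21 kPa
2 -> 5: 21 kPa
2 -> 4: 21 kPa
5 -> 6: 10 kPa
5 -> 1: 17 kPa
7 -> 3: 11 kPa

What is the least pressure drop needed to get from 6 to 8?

Compare a few routes:
6 - 7 - 9 - 8: 22+18+10 = 50
6 - 7 - 1 - 8: 22+6+5 = 33
Cheapest is 6 - 7 - 1 - 8 at 33 kPa.

33 kPa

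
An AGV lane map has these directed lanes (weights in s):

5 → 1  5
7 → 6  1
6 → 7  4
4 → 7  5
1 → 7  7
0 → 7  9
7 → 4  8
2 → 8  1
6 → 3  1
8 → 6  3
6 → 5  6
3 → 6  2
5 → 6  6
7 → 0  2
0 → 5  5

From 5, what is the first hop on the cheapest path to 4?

6

Compare a few routes:
5–1–7–4: 5+7+8 = 20
5–6–7–4: 6+4+8 = 18
Cheapest is 5–6–7–4 at 18 s.
So from 5 the first move is to 6.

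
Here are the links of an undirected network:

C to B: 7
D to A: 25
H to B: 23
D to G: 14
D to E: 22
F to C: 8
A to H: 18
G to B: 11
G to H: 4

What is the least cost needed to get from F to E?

Candidate routes:
F - C - B - H - G - D - E: 8+7+23+4+14+22 = 78
F - C - B - G - D - E: 8+7+11+14+22 = 62
Cheapest is F - C - B - G - D - E at 62.

62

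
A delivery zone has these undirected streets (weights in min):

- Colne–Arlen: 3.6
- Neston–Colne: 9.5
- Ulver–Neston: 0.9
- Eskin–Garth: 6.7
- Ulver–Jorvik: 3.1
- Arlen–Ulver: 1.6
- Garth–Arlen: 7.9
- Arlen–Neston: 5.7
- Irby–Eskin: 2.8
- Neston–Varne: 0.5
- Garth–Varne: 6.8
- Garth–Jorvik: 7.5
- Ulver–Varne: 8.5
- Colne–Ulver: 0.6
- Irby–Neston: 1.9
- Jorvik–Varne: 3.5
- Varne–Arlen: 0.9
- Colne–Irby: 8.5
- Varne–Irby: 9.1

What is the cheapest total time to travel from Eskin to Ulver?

Candidate routes:
Eskin - Irby - Neston - Varne - Arlen - Ulver: 2.8+1.9+0.5+0.9+1.6 = 7.7
Eskin - Irby - Neston - Varne - Arlen - Colne - Ulver: 2.8+1.9+0.5+0.9+3.6+0.6 = 10.3
Eskin - Irby - Neston - Ulver: 2.8+1.9+0.9 = 5.6
Cheapest is Eskin - Irby - Neston - Ulver at 5.6 min.

5.6 min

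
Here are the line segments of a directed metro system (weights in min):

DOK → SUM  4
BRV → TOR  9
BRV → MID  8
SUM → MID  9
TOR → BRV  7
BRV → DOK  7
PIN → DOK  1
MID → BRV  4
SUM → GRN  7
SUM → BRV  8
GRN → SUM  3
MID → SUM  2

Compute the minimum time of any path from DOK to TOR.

21 min

Running Dijkstra from DOK:
DOK: 0
SUM: 4  (via DOK)
GRN: 11  (via SUM)
BRV: 12  (via SUM)
MID: 13  (via SUM)
TOR: 21  (via BRV)
Shortest route: DOK–SUM–BRV–TOR = 21 min.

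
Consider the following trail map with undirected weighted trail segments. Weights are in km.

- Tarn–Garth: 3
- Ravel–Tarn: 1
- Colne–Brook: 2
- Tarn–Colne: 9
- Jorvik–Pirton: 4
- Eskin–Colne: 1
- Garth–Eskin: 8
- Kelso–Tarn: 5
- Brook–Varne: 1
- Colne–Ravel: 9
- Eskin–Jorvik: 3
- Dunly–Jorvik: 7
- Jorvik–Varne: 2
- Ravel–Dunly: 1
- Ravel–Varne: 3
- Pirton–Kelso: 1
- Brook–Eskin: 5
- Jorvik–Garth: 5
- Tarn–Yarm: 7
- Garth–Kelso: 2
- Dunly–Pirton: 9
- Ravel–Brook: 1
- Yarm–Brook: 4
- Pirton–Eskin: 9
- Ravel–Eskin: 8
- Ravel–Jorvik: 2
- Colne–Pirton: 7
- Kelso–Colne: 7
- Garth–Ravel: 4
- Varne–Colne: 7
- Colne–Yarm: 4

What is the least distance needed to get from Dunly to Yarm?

Compare a few routes:
Dunly → Ravel → Varne → Brook → Yarm: 1+3+1+4 = 9
Dunly → Ravel → Brook → Colne → Yarm: 1+1+2+4 = 8
Dunly → Ravel → Tarn → Yarm: 1+1+7 = 9
Dunly → Ravel → Brook → Yarm: 1+1+4 = 6
Cheapest is Dunly → Ravel → Brook → Yarm at 6 km.

6 km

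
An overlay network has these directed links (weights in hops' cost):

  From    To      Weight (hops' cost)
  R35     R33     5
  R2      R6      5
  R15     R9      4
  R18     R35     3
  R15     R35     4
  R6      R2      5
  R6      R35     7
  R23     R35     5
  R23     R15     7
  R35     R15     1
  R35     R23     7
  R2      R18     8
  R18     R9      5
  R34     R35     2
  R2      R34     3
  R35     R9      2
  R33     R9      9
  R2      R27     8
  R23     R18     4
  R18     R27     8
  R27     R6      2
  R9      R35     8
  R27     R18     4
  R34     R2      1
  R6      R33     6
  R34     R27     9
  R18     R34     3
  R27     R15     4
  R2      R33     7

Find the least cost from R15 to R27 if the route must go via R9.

Best R15 to R9: R15–R9 costing 4
Best R9 to R27: R9–R35–R23–R18–R27 costing 27
Total via R9: 4 + 27 = 31 hops' cost.

31 hops' cost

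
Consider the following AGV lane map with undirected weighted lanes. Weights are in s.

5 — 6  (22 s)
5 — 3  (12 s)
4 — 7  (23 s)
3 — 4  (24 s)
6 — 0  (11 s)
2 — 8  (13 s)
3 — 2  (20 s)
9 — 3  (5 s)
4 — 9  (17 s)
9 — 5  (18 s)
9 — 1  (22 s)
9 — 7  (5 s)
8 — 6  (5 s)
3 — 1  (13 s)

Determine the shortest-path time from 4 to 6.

Candidate routes:
4–9–5–6: 17+18+22 = 57
4–3–5–6: 24+12+22 = 58
4–9–3–5–6: 17+5+12+22 = 56
The minimum is 56 s via 4–9–3–5–6.

56 s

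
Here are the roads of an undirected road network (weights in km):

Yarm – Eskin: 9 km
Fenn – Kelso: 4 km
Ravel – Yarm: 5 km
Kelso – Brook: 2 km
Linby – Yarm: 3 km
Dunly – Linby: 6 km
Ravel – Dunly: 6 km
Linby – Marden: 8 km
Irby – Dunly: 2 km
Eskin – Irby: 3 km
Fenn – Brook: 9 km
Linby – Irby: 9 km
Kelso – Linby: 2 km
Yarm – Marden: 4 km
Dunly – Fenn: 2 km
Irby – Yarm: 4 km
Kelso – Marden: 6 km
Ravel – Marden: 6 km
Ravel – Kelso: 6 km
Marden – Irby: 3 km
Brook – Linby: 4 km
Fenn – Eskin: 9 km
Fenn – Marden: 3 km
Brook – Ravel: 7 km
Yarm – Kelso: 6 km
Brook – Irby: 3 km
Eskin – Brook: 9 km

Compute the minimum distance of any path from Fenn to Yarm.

Running Dijkstra from Fenn:
Fenn: 0
Dunly: 2  (via Fenn)
Marden: 3  (via Fenn)
Kelso: 4  (via Fenn)
Irby: 4  (via Dunly)
Brook: 6  (via Kelso)
Linby: 6  (via Kelso)
Eskin: 7  (via Irby)
Yarm: 7  (via Marden)
Shortest route: Fenn → Marden → Yarm = 7 km.

7 km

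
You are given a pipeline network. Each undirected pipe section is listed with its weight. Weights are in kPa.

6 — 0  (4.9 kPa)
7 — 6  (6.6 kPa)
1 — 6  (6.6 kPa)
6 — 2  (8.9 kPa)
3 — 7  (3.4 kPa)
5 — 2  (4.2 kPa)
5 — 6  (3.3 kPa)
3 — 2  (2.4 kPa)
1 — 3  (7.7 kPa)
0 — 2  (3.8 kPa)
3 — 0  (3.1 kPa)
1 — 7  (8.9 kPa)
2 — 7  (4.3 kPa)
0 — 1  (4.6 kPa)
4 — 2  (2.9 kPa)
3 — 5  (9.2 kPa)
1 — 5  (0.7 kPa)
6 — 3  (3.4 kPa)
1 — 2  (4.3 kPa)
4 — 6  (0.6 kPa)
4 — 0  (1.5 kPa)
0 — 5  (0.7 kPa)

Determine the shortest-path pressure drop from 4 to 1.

Compare a few routes:
4 → 0 → 1: 1.5+4.6 = 6.1
4 → 6 → 5 → 1: 0.6+3.3+0.7 = 4.6
4 → 0 → 5 → 1: 1.5+0.7+0.7 = 2.9
Cheapest is 4 → 0 → 5 → 1 at 2.9 kPa.

2.9 kPa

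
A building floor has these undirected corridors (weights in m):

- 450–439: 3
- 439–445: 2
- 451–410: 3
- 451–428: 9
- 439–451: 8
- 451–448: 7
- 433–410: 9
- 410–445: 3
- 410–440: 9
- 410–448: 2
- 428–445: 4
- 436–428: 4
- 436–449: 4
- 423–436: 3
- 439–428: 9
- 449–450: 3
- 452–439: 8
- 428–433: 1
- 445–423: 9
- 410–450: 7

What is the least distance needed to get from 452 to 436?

Compare a few routes:
452–439–428–436: 8+9+4 = 21
452–439–450–449–436: 8+3+3+4 = 18
Cheapest is 452–439–450–449–436 at 18 m.

18 m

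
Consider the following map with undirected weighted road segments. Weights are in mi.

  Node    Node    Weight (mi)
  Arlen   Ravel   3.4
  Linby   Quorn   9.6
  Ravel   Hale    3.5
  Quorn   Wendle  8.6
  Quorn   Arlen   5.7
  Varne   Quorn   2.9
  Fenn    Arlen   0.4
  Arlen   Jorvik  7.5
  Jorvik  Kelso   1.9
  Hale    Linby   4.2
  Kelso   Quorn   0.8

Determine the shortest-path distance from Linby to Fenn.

Candidate routes:
Linby - Hale - Ravel - Arlen - Fenn: 4.2+3.5+3.4+0.4 = 11.5
Linby - Quorn - Arlen - Fenn: 9.6+5.7+0.4 = 15.7
Linby - Quorn - Kelso - Jorvik - Arlen - Fenn: 9.6+0.8+1.9+7.5+0.4 = 20.2
Cheapest is Linby - Hale - Ravel - Arlen - Fenn at 11.5 mi.

11.5 mi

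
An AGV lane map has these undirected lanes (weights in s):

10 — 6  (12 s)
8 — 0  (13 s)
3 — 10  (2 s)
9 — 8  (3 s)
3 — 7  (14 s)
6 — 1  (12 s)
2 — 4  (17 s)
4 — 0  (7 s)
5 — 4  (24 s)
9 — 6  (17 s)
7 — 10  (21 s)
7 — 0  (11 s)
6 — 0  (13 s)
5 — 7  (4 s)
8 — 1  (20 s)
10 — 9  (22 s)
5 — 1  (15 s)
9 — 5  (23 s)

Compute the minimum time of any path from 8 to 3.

27 s

Shortest distances from 8:
8: 0
9: 3  (via 8)
0: 13  (via 8)
1: 20  (via 8)
4: 20  (via 0)
6: 20  (via 9)
7: 24  (via 0)
10: 25  (via 9)
5: 26  (via 9)
3: 27  (via 10)
Shortest route: 8–9–10–3 = 27 s.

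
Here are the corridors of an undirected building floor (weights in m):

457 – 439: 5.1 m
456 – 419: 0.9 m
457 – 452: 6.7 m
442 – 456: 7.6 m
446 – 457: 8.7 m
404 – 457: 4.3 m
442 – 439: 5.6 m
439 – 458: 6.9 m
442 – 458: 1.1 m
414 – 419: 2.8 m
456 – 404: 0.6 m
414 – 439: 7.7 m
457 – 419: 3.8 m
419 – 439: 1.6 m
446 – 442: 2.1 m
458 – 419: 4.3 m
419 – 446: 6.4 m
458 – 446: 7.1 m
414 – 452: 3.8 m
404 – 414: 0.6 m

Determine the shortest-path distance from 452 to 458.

Enumerating some paths:
452 - 414 - 404 - 456 - 419 - 458: 3.8+0.6+0.6+0.9+4.3 = 10.2
452 - 414 - 419 - 458: 3.8+2.8+4.3 = 10.9
452 - 414 - 404 - 456 - 442 - 458: 3.8+0.6+0.6+7.6+1.1 = 13.7
Cheapest is 452 - 414 - 404 - 456 - 419 - 458 at 10.2 m.

10.2 m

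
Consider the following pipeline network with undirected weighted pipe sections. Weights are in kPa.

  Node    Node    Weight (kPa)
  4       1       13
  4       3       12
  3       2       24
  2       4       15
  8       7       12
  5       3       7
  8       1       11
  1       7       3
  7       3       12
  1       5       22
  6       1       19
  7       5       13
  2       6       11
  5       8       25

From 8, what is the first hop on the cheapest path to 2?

Enumerating some paths:
8–1–6–2: 11+19+11 = 41
8–7–1–6–2: 12+3+19+11 = 45
8–7–1–4–2: 12+3+13+15 = 43
8–1–4–2: 11+13+15 = 39
Cheapest is 8–1–4–2 at 39 kPa.
So from 8 the first move is to 1.

1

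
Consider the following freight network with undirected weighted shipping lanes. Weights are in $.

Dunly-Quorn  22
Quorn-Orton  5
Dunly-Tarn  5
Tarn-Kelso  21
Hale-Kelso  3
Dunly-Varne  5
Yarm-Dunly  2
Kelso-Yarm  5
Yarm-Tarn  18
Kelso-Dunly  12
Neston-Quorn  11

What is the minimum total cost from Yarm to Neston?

Enumerating some paths:
Yarm - Dunly - Quorn - Neston: 2+22+11 = 35
Yarm - Tarn - Dunly - Quorn - Neston: 18+5+22+11 = 56
Yarm - Kelso - Dunly - Quorn - Neston: 5+12+22+11 = 50
Cheapest is Yarm - Dunly - Quorn - Neston at $35.

$35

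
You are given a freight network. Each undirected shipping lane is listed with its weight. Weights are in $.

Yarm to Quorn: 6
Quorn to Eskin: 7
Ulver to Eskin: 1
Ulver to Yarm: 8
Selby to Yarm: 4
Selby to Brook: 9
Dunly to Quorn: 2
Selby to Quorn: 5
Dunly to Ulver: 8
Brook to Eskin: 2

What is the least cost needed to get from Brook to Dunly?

$11

Running Dijkstra from Brook:
Brook: 0
Eskin: 2  (via Brook)
Ulver: 3  (via Eskin)
Quorn: 9  (via Eskin)
Selby: 9  (via Brook)
Dunly: 11  (via Ulver)
Shortest route: Brook–Eskin–Ulver–Dunly = $11.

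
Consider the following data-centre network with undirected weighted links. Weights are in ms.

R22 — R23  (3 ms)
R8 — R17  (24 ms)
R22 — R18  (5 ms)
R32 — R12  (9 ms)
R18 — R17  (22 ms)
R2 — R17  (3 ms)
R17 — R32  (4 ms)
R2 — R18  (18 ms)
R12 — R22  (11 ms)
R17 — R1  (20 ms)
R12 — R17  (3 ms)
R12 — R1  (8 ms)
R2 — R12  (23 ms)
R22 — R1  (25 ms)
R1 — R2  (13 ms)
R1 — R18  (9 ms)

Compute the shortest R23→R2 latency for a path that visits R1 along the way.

Best R23 to R1: R23–R22–R18–R1 costing 17
Shortest R1→R2: R1–R2 = 13
Total via R1: 17 + 13 = 30 ms.

30 ms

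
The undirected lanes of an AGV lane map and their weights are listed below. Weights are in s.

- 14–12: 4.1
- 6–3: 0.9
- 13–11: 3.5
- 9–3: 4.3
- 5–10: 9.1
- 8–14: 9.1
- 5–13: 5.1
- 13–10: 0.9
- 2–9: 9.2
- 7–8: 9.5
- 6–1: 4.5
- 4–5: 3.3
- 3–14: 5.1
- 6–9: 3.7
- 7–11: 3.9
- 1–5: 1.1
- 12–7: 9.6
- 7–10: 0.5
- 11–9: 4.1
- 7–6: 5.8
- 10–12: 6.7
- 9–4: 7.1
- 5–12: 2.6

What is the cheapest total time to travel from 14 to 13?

Shortest distances from 14:
14: 0
12: 4.1  (via 14)
3: 5.1  (via 14)
6: 6  (via 3)
5: 6.7  (via 12)
1: 7.8  (via 5)
8: 9.1  (via 14)
9: 9.4  (via 3)
4: 10  (via 5)
10: 10.8  (via 12)
7: 11.3  (via 10)
13: 11.7  (via 10)
Shortest route: 14 → 12 → 10 → 13 = 11.7 s.

11.7 s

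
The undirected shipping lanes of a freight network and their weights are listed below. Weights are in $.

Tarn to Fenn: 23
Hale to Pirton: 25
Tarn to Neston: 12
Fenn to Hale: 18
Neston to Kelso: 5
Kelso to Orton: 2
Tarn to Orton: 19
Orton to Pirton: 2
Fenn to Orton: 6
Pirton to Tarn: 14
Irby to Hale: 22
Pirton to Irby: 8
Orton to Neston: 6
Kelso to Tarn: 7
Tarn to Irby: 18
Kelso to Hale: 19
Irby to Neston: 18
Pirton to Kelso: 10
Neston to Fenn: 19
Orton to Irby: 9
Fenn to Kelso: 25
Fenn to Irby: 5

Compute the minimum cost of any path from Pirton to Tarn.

$11

Enumerating some paths:
Pirton - Tarn: 14 = 14
Pirton - Kelso - Tarn: 10+7 = 17
Pirton - Orton - Neston - Tarn: 2+6+12 = 20
Pirton - Orton - Kelso - Tarn: 2+2+7 = 11
The minimum is $11 via Pirton - Orton - Kelso - Tarn.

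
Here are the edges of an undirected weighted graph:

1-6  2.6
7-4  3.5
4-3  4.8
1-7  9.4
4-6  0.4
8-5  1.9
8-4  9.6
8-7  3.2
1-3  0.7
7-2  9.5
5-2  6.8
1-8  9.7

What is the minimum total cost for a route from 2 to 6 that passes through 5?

15.8

Shortest 2→5: 2 → 5 = 6.8
Best 5 to 6: 5 → 8 → 7 → 4 → 6 costing 9
Total via 5: 6.8 + 9 = 15.8.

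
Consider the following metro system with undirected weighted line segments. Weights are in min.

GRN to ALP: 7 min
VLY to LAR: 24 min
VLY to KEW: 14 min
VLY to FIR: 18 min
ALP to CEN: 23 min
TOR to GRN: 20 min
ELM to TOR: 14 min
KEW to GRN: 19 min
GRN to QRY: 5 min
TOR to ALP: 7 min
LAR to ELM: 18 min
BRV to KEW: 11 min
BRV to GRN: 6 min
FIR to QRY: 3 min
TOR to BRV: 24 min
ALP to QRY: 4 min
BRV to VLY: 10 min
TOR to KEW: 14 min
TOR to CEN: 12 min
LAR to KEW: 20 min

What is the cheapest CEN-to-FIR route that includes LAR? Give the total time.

Best CEN to LAR: CEN → TOR → ELM → LAR costing 44
Shortest LAR→FIR: LAR → VLY → FIR = 42
Total via LAR: 44 + 42 = 86 min.

86 min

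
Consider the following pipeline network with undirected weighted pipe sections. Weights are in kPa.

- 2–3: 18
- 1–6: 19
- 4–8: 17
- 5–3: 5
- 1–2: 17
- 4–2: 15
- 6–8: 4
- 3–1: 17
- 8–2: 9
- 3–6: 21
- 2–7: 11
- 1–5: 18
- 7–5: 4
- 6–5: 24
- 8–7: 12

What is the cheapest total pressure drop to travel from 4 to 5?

Settle nodes by increasing distance from 4:
4: 0
2: 15  (via 4)
8: 17  (via 4)
6: 21  (via 8)
7: 26  (via 2)
5: 30  (via 7)
Shortest route: 4 → 2 → 7 → 5 = 30 kPa.

30 kPa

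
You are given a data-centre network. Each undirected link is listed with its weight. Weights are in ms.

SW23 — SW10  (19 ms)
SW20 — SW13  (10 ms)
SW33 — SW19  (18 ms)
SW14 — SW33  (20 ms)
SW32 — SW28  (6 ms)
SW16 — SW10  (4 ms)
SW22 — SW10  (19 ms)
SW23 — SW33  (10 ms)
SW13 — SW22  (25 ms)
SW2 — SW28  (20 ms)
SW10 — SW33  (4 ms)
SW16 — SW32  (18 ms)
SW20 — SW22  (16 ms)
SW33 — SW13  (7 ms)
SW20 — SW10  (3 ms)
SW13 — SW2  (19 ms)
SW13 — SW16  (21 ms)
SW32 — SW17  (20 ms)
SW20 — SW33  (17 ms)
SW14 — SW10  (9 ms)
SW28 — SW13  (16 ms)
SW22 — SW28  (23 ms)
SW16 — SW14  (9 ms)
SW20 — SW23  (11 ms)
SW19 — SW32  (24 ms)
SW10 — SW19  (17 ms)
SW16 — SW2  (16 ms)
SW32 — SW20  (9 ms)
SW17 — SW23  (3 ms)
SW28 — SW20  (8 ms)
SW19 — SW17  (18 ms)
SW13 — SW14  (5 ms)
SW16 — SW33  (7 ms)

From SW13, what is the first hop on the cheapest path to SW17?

Compare a few routes:
SW13–SW20–SW10–SW33–SW23–SW17: 10+3+4+10+3 = 30
SW13–SW20–SW23–SW17: 10+11+3 = 24
SW13–SW33–SW10–SW20–SW23–SW17: 7+4+3+11+3 = 28
SW13–SW33–SW23–SW17: 7+10+3 = 20
The minimum is 20 ms via SW13–SW33–SW23–SW17.
So from SW13 the first move is to SW33.

SW33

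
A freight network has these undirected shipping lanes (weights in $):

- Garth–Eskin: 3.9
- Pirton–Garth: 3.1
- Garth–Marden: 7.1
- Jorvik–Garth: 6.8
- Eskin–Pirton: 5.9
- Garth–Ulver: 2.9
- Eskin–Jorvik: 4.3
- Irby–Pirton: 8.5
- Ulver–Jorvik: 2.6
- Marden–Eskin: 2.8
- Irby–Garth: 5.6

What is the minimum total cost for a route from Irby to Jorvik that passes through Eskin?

Shortest Irby→Eskin: Irby–Garth–Eskin = 9.5
Best Eskin to Jorvik: Eskin–Jorvik costing 4.3
Total via Eskin: 9.5 + 4.3 = $13.8.

$13.8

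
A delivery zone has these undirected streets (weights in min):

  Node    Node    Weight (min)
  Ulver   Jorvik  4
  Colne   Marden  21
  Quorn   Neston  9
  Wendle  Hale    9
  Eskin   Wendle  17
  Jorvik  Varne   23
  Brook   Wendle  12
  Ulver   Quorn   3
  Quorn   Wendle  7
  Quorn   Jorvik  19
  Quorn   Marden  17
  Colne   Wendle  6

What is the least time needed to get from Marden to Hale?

33 min

Compare a few routes:
Marden → Quorn → Wendle → Hale: 17+7+9 = 33
Marden → Colne → Wendle → Hale: 21+6+9 = 36
Cheapest is Marden → Quorn → Wendle → Hale at 33 min.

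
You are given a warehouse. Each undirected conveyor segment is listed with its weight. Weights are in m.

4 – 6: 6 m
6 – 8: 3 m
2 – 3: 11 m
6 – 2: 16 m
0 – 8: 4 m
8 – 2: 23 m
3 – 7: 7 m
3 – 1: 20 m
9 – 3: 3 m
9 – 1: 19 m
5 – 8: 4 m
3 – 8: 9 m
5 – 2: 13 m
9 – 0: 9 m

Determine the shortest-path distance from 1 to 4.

Running Dijkstra from 1:
1: 0
9: 19  (via 1)
3: 20  (via 1)
7: 27  (via 3)
0: 28  (via 9)
8: 29  (via 3)
2: 31  (via 3)
6: 32  (via 8)
5: 33  (via 8)
4: 38  (via 6)
Shortest route: 1 → 3 → 8 → 6 → 4 = 38 m.

38 m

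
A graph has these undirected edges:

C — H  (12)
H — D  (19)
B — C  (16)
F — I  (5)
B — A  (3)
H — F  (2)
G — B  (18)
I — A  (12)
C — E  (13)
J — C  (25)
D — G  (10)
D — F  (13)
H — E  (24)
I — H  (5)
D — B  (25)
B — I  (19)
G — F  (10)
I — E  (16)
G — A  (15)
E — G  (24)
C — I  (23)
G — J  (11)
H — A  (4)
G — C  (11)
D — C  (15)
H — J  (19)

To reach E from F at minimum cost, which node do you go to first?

I

Enumerating some paths:
F → H → E: 2+24 = 26
F → I → E: 5+16 = 21
F → H → C → E: 2+12+13 = 27
F → H → I → E: 2+5+16 = 23
Cheapest is F → I → E at 21.
So from F the first move is to I.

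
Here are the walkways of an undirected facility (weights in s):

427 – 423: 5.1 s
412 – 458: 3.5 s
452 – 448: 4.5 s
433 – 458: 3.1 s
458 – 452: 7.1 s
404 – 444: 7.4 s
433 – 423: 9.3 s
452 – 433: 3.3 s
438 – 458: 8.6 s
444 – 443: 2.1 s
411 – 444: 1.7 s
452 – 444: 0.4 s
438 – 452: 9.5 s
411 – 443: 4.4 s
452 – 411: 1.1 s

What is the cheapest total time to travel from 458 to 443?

Settle nodes by increasing distance from 458:
458: 0
433: 3.1  (via 458)
412: 3.5  (via 458)
452: 6.4  (via 433)
444: 6.8  (via 452)
411: 7.5  (via 452)
438: 8.6  (via 458)
443: 8.9  (via 444)
Shortest route: 458 → 433 → 452 → 444 → 443 = 8.9 s.

8.9 s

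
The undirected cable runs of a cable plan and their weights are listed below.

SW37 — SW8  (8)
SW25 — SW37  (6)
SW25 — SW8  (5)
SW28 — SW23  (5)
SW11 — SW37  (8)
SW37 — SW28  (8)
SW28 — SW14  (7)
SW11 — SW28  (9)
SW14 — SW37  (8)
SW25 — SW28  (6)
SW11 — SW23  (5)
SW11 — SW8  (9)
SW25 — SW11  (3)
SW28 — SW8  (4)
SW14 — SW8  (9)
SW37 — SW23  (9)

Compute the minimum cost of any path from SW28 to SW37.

8

Running Dijkstra from SW28:
SW28: 0
SW8: 4  (via SW28)
SW23: 5  (via SW28)
SW25: 6  (via SW28)
SW14: 7  (via SW28)
SW37: 8  (via SW28)
Shortest route: SW28 → SW37 = 8.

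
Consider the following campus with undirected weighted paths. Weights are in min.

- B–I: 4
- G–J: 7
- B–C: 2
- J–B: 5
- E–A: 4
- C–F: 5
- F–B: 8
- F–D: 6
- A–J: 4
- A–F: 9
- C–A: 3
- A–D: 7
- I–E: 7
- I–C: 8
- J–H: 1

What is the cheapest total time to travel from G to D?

18 min

Compare a few routes:
G → J → B → C → A → D: 7+5+2+3+7 = 24
G → J → A → C → F → D: 7+4+3+5+6 = 25
G → J → B → C → F → D: 7+5+2+5+6 = 25
G → J → A → D: 7+4+7 = 18
Cheapest is G → J → A → D at 18 min.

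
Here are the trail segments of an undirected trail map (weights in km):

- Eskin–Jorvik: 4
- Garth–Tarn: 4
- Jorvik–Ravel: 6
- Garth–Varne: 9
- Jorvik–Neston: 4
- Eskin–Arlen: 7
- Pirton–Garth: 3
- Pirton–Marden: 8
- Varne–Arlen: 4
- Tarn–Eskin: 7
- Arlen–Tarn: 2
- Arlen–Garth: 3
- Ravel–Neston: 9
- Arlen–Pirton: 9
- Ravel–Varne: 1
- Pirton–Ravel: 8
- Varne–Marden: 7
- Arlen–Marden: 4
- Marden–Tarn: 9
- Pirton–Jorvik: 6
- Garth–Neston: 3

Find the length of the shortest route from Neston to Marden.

Shortest distances from Neston:
Neston: 0
Garth: 3  (via Neston)
Jorvik: 4  (via Neston)
Pirton: 6  (via Garth)
Arlen: 6  (via Garth)
Tarn: 7  (via Garth)
Eskin: 8  (via Jorvik)
Ravel: 9  (via Neston)
Varne: 10  (via Arlen)
Marden: 10  (via Arlen)
Shortest route: Neston–Garth–Arlen–Marden = 10 km.

10 km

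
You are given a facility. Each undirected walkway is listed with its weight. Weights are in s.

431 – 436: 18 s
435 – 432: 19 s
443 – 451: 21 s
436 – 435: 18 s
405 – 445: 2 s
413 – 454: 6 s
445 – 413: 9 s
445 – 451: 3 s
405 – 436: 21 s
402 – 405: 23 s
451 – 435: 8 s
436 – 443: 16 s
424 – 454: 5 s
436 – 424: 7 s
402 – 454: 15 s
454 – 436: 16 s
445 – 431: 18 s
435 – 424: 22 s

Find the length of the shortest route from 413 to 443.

Settle nodes by increasing distance from 413:
413: 0
454: 6  (via 413)
445: 9  (via 413)
424: 11  (via 454)
405: 11  (via 445)
451: 12  (via 445)
436: 18  (via 424)
435: 20  (via 451)
402: 21  (via 454)
431: 27  (via 445)
443: 33  (via 451)
Shortest route: 413 → 445 → 451 → 443 = 33 s.

33 s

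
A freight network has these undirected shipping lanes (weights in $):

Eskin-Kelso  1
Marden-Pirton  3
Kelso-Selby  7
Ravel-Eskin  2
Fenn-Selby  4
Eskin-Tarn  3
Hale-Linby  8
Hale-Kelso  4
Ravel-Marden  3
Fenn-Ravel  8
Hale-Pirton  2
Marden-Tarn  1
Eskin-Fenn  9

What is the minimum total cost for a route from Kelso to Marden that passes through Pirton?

$9

Best Kelso to Pirton: Kelso–Hale–Pirton costing 6
Best Pirton to Marden: Pirton–Marden costing 3
Total via Pirton: 6 + 3 = $9.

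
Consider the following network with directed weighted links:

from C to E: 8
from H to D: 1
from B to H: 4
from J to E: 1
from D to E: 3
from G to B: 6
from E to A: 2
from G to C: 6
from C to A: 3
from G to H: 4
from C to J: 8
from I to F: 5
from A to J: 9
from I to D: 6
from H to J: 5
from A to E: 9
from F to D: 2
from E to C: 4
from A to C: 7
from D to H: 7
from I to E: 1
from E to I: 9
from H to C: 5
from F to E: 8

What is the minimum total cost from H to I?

Running Dijkstra from H:
H: 0
D: 1  (via H)
E: 4  (via D)
C: 5  (via H)
J: 5  (via H)
A: 6  (via E)
I: 13  (via E)
Shortest route: H–D–E–I = 13.

13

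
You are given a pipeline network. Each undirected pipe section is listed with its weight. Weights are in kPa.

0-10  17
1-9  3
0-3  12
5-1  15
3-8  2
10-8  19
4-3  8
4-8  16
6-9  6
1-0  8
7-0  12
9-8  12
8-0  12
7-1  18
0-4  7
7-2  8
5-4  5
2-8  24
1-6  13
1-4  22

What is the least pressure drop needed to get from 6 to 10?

34 kPa

Enumerating some paths:
6 → 1 → 0 → 10: 13+8+17 = 38
6 → 9 → 1 → 0 → 10: 6+3+8+17 = 34
6 → 9 → 8 → 10: 6+12+19 = 37
6 → 1 → 9 → 8 → 10: 13+3+12+19 = 47
Cheapest is 6 → 9 → 1 → 0 → 10 at 34 kPa.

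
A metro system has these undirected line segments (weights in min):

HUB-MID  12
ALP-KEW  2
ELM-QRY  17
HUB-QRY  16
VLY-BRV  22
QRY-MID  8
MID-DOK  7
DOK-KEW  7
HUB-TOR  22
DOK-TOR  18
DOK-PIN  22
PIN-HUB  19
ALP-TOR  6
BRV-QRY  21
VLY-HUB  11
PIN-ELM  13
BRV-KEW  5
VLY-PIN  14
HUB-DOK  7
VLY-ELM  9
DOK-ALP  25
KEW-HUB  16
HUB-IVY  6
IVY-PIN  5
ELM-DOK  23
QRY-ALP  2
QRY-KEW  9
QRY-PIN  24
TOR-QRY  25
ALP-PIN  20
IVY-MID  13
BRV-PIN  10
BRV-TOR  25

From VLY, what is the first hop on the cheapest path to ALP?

HUB

Compare a few routes:
VLY → HUB → DOK → KEW → ALP: 11+7+7+2 = 27
VLY → ELM → QRY → ALP: 9+17+2 = 28
Cheapest is VLY → HUB → DOK → KEW → ALP at 27 min.
So from VLY the first move is to HUB.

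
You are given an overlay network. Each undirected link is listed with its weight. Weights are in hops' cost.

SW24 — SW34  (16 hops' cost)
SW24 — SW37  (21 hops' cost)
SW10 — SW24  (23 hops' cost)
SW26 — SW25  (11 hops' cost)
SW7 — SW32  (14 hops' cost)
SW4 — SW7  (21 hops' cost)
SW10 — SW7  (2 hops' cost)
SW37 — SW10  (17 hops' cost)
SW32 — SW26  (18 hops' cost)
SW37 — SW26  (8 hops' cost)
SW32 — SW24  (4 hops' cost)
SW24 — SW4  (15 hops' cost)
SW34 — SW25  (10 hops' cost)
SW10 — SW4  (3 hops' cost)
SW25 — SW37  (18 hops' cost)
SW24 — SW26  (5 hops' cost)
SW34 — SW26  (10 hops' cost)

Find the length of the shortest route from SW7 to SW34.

Candidate routes:
SW7–SW32–SW24–SW34: 14+4+16 = 34
SW7–SW32–SW24–SW26–SW34: 14+4+5+10 = 33
The minimum is 33 hops' cost via SW7–SW32–SW24–SW26–SW34.

33 hops' cost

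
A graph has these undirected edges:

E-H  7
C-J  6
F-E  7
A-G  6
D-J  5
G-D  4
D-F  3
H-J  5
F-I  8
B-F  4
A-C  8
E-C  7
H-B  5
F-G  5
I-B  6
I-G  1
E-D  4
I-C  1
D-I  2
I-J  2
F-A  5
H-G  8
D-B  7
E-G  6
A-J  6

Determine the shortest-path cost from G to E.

Shortest distances from G:
G: 0
I: 1  (via G)
C: 2  (via I)
D: 3  (via I)
J: 3  (via I)
F: 5  (via G)
A: 6  (via G)
E: 6  (via G)
Shortest route: G → E = 6.

6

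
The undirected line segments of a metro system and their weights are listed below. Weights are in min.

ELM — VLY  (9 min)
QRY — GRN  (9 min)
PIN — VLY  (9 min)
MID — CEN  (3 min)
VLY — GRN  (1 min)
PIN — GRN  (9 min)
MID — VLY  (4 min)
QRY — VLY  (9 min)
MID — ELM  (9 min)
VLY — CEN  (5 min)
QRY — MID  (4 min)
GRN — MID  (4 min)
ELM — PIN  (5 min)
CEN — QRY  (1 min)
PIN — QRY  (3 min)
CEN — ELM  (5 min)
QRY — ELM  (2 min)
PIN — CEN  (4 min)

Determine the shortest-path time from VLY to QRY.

Settle nodes by increasing distance from VLY:
VLY: 0
GRN: 1  (via VLY)
MID: 4  (via VLY)
CEN: 5  (via VLY)
QRY: 6  (via CEN)
Shortest route: VLY → CEN → QRY = 6 min.

6 min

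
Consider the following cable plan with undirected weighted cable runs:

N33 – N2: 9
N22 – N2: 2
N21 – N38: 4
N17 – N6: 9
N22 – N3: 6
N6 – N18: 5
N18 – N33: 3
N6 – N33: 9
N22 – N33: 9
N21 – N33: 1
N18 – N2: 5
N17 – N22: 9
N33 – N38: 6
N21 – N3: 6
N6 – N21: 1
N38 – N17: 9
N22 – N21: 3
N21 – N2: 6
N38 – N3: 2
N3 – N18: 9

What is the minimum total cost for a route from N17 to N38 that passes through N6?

14

Best N17 to N6: N17–N6 costing 9
Shortest N6→N38: N6–N21–N38 = 5
Total via N6: 9 + 5 = 14.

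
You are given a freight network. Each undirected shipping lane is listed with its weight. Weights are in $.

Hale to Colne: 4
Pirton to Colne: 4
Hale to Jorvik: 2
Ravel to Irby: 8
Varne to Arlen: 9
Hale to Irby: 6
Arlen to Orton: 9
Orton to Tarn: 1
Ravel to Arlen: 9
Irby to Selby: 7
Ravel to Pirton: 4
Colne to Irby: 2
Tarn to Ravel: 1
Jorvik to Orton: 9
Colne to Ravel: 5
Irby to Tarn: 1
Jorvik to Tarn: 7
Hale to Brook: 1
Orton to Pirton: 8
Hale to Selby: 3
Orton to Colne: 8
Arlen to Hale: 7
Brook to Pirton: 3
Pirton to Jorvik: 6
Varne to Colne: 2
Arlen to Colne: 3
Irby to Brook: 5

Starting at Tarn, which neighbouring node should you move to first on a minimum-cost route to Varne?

Irby

Enumerating some paths:
Tarn–Ravel–Colne–Varne: 1+5+2 = 8
Tarn–Irby–Colne–Varne: 1+2+2 = 5
Tarn–Orton–Colne–Varne: 1+8+2 = 11
Cheapest is Tarn–Irby–Colne–Varne at $5.
So from Tarn the first move is to Irby.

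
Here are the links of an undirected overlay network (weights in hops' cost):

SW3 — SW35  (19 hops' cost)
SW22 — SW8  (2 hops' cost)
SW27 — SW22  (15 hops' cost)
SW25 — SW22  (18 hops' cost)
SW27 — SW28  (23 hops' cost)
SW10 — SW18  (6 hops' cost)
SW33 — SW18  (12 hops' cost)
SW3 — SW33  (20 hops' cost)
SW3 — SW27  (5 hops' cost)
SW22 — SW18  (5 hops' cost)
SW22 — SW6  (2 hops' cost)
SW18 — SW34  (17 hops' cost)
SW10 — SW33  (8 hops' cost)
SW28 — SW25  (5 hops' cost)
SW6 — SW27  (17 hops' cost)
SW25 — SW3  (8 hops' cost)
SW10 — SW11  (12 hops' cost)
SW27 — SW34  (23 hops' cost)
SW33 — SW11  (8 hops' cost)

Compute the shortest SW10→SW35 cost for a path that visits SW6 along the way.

54 hops' cost

Best SW10 to SW6: SW10–SW18–SW22–SW6 costing 13
Shortest SW6→SW35: SW6–SW27–SW3–SW35 = 41
Total via SW6: 13 + 41 = 54 hops' cost.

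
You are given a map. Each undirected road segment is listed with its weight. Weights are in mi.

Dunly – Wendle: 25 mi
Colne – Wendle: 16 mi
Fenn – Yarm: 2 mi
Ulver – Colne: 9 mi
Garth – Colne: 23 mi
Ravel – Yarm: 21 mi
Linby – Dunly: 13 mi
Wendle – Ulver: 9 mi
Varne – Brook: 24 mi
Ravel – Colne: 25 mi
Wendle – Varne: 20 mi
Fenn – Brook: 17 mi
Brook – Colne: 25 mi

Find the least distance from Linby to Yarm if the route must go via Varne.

Shortest Linby→Varne: Linby → Dunly → Wendle → Varne = 58
Best Varne to Yarm: Varne → Brook → Fenn → Yarm costing 43
Total via Varne: 58 + 43 = 101 mi.

101 mi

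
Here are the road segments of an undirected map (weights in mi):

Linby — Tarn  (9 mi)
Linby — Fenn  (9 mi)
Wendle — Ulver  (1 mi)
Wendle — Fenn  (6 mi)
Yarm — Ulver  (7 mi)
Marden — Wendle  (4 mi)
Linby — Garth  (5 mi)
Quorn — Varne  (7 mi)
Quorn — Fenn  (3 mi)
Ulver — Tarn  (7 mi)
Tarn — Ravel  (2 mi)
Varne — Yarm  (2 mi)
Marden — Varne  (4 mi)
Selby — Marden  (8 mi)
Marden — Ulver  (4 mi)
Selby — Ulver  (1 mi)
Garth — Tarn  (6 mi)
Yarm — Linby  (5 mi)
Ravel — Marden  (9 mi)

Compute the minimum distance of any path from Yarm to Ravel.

15 mi

Settle nodes by increasing distance from Yarm:
Yarm: 0
Varne: 2  (via Yarm)
Linby: 5  (via Yarm)
Marden: 6  (via Varne)
Ulver: 7  (via Yarm)
Selby: 8  (via Ulver)
Wendle: 8  (via Ulver)
Quorn: 9  (via Varne)
Garth: 10  (via Linby)
Fenn: 12  (via Quorn)
Tarn: 14  (via Linby)
Ravel: 15  (via Marden)
Shortest route: Yarm–Varne–Marden–Ravel = 15 mi.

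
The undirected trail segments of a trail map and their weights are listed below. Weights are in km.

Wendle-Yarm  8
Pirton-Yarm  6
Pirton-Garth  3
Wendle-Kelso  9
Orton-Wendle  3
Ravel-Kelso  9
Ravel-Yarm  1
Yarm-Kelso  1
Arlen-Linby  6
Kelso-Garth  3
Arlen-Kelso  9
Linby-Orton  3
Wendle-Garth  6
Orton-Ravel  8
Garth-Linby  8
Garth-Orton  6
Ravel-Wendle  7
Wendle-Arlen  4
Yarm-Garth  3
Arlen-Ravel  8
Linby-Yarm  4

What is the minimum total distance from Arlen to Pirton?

Candidate routes:
Arlen - Ravel - Yarm - Pirton: 8+1+6 = 15
Arlen - Wendle - Garth - Pirton: 4+6+3 = 13
The minimum is 13 km via Arlen - Wendle - Garth - Pirton.

13 km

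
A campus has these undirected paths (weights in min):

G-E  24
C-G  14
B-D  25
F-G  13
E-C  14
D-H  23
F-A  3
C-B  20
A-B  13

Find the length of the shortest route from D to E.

Compare a few routes:
D–B–C–E: 25+20+14 = 59
D–B–A–F–G–E: 25+13+3+13+24 = 78
D–B–A–F–G–C–E: 25+13+3+13+14+14 = 82
Cheapest is D–B–C–E at 59 min.

59 min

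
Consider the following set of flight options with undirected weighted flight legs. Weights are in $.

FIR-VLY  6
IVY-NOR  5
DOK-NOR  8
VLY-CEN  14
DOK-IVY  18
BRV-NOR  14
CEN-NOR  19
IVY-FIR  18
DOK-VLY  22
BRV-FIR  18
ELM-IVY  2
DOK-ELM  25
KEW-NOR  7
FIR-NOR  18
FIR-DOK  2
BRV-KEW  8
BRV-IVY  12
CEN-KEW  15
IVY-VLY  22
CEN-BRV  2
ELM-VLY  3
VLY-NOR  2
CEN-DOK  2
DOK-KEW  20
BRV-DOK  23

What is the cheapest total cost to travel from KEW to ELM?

$12

Candidate routes:
KEW–NOR–VLY–ELM: 7+2+3 = 12
KEW–NOR–IVY–ELM: 7+5+2 = 14
The minimum is $12 via KEW–NOR–VLY–ELM.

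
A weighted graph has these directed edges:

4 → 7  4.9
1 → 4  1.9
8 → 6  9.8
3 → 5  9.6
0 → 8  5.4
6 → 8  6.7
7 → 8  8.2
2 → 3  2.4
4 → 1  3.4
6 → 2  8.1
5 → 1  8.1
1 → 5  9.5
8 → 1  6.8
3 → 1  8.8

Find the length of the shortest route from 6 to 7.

20.3

Running Dijkstra from 6:
6: 0
8: 6.7  (via 6)
2: 8.1  (via 6)
3: 10.5  (via 2)
1: 13.5  (via 8)
4: 15.4  (via 1)
5: 20.1  (via 3)
7: 20.3  (via 4)
Shortest route: 6–8–1–4–7 = 20.3.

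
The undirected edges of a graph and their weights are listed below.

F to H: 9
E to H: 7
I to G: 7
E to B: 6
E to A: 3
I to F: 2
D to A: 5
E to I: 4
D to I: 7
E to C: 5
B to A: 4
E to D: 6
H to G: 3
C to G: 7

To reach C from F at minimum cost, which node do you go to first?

I

Compare a few routes:
F - H - G - C: 9+3+7 = 19
F - I - E - C: 2+4+5 = 11
F - I - G - C: 2+7+7 = 16
F - I - D - E - C: 2+7+6+5 = 20
The minimum is 11 via F - I - E - C.
So from F the first move is to I.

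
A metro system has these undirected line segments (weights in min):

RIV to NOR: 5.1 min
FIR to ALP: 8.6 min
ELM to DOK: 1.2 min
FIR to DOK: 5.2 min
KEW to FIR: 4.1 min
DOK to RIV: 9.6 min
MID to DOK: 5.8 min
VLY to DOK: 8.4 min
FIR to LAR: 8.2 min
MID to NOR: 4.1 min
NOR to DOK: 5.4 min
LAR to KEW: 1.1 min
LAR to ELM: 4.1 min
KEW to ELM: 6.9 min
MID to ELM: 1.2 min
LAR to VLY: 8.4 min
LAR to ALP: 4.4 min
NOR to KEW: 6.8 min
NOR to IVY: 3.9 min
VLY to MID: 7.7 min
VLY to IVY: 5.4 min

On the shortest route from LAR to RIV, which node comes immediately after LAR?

Compare a few routes:
LAR - KEW - NOR - RIV: 1.1+6.8+5.1 = 13
LAR - ELM - MID - NOR - RIV: 4.1+1.2+4.1+5.1 = 14.5
LAR - ELM - DOK - RIV: 4.1+1.2+9.6 = 14.9
Cheapest is LAR - KEW - NOR - RIV at 13 min.
So from LAR the first move is to KEW.

KEW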